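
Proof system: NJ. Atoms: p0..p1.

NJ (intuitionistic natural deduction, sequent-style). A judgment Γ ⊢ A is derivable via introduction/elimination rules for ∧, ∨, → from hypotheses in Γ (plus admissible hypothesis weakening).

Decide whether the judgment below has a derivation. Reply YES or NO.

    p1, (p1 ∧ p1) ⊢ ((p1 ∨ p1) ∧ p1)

Derivation trace:
[∧I] p1, (p1 ∧ p1) ⊢ ((p1 ∨ p1) ∧ p1)
  [Wk] p1, (p1 ∧ p1) ⊢ (p1 ∨ p1)
    [∨I₂] p1 ⊢ (p1 ∨ p1)
      [Ax] p1 ⊢ p1
  [Ax] p1 ⊢ p1

Result: YES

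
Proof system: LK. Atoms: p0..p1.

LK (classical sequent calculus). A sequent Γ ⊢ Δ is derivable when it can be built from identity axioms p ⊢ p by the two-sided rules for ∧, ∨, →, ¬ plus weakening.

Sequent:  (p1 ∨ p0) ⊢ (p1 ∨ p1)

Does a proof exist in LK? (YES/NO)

Enumerate valuations to refute Γ ⊢ Δ:
  v=00: Γ:[(p1 ∨ p0)=F] Δ:[(p1 ∨ p1)=F] refutes=False
  v=01: Γ:[(p1 ∨ p0)=T] Δ:[(p1 ∨ p1)=T] refutes=False
  v=10: Γ:[(p1 ∨ p0)=T] Δ:[(p1 ∨ p1)=F] refutes=True  ← countermodel

Result: NO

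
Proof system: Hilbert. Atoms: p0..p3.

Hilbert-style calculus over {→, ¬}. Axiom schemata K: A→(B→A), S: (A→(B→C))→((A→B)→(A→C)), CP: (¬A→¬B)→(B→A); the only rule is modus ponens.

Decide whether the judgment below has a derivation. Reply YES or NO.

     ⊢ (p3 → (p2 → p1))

Search for a countermodel by truth-table:
  v=0000: Γ:[] Δ:[(p3 → (p2 → p1))=T] refutes=False
  v=0001: Γ:[] Δ:[(p3 → (p2 → p1))=T] refutes=False
  v=0010: Γ:[] Δ:[(p3 → (p2 → p1))=T] refutes=False
  v=0011: Γ:[] Δ:[(p3 → (p2 → p1))=F] refutes=True  ← countermodel

Result: NO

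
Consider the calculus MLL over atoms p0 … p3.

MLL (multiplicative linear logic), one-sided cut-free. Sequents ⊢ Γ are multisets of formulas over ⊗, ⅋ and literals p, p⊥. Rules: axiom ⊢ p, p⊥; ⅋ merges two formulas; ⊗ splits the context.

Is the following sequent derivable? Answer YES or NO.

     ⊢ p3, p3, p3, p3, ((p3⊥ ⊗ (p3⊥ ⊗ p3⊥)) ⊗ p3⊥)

Derivation (root first):
[⊗]  ⊢ p3, p3, p3, p3, ((p3⊥ ⊗ (p3⊥ ⊗ p3⊥)) ⊗ p3⊥)
  [⊗]  ⊢ p3, p3, p3, (p3⊥ ⊗ (p3⊥ ⊗ p3⊥))
    [Ax]  ⊢ p3, p3⊥
    [⊗]  ⊢ p3, p3, (p3⊥ ⊗ p3⊥)
      [Ax]  ⊢ p3, p3⊥
      [Ax]  ⊢ p3, p3⊥
  [Ax]  ⊢ p3, p3⊥

Result: YES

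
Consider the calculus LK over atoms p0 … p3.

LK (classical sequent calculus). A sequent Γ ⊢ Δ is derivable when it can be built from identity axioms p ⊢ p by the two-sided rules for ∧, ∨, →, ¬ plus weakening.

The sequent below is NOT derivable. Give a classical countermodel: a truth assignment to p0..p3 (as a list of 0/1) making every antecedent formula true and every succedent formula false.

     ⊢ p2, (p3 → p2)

Search for a countermodel by truth-table:
  v=0000: Γ:[] Δ:[p2=F, (p3 → p2)=T] refutes=False
  v=0001: Γ:[] Δ:[p2=F, (p3 → p2)=F] refutes=True  ← countermodel

Result: [0, 0, 0, 1]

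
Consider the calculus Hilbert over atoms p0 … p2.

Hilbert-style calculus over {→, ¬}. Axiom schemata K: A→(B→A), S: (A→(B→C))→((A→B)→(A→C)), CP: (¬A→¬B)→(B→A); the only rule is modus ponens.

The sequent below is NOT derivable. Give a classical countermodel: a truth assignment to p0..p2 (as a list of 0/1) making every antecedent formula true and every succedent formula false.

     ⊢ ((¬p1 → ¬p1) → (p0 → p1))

Truth-table refutation:
  v=000: Γ:[] Δ:[((¬p1 → ¬p1) → (p0 → p1))=T] refutes=False
  v=001: Γ:[] Δ:[((¬p1 → ¬p1) → (p0 → p1))=T] refutes=False
  v=010: Γ:[] Δ:[((¬p1 → ¬p1) → (p0 → p1))=T] refutes=False
  v=011: Γ:[] Δ:[((¬p1 → ¬p1) → (p0 → p1))=T] refutes=False
  v=100: Γ:[] Δ:[((¬p1 → ¬p1) → (p0 → p1))=F] refutes=True  ← countermodel

Result: [1, 0, 0]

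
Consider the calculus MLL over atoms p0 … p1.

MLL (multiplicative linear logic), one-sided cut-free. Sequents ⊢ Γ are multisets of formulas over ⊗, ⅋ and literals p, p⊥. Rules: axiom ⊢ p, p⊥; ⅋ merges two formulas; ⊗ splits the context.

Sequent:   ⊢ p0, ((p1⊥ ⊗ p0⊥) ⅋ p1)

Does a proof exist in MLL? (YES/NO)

Proof tree:
[⅋]  ⊢ p0, ((p1⊥ ⊗ p0⊥) ⅋ p1)
  [⊗]  ⊢ p1, p0, (p1⊥ ⊗ p0⊥)
    [Ax]  ⊢ p1, p1⊥
    [Ax]  ⊢ p0, p0⊥

Result: YES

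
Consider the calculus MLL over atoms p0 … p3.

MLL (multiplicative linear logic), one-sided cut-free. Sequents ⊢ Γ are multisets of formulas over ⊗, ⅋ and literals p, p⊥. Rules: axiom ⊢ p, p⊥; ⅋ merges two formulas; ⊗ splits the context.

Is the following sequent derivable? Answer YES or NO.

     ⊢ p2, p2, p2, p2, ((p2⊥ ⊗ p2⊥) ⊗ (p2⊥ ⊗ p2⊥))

Derivation (root first):
[⊗]  ⊢ p2, p2, p2, p2, ((p2⊥ ⊗ p2⊥) ⊗ (p2⊥ ⊗ p2⊥))
  [⊗]  ⊢ p2, p2, (p2⊥ ⊗ p2⊥)
    [Ax]  ⊢ p2, p2⊥
    [Ax]  ⊢ p2, p2⊥
  [⊗]  ⊢ p2, p2, (p2⊥ ⊗ p2⊥)
    [Ax]  ⊢ p2, p2⊥
    [Ax]  ⊢ p2, p2⊥

Result: YES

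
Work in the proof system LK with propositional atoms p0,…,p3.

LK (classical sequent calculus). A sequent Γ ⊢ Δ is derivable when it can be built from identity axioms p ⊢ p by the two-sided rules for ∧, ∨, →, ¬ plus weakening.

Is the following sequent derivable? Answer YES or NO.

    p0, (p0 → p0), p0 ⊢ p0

Derivation (root first):
[WL] p0, (p0 → p0), p0 ⊢ p0
  [→L] p0, (p0 → p0) ⊢ p0
    [Ax] p0 ⊢ p0
    [Ax] p0 ⊢ p0

Result: YES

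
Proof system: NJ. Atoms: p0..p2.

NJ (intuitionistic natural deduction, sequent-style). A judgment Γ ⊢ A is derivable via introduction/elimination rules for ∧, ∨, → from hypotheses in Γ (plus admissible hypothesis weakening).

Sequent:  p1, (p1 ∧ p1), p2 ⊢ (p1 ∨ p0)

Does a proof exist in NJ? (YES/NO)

Derivation trace:
[Wk] p1, (p1 ∧ p1), p2 ⊢ (p1 ∨ p0)
  [∨I₁] p1, (p1 ∧ p1) ⊢ (p1 ∨ p0)
    [Wk] p1, (p1 ∧ p1) ⊢ p1
      [Ax] p1 ⊢ p1

Result: YES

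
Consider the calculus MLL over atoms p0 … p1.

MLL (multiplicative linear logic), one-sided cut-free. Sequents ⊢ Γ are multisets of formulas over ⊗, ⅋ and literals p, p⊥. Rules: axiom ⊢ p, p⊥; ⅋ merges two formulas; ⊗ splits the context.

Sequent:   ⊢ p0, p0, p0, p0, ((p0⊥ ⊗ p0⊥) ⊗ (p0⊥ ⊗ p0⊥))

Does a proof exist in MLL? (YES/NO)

Proof tree:
[⊗]  ⊢ p0, p0, p0, p0, ((p0⊥ ⊗ p0⊥) ⊗ (p0⊥ ⊗ p0⊥))
  [⊗]  ⊢ p0, p0, (p0⊥ ⊗ p0⊥)
    [Ax]  ⊢ p0, p0⊥
    [Ax]  ⊢ p0, p0⊥
  [⊗]  ⊢ p0, p0, (p0⊥ ⊗ p0⊥)
    [Ax]  ⊢ p0, p0⊥
    [Ax]  ⊢ p0, p0⊥

Result: YES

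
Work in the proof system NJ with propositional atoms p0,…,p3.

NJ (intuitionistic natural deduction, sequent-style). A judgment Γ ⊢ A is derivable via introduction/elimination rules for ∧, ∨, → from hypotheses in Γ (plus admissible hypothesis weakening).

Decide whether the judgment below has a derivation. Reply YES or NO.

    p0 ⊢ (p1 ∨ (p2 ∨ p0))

Derivation (root first):
[∨I₂] p0 ⊢ (p1 ∨ (p2 ∨ p0))
  [∨I₂] p0 ⊢ (p2 ∨ p0)
    [Ax] p0 ⊢ p0

Result: YES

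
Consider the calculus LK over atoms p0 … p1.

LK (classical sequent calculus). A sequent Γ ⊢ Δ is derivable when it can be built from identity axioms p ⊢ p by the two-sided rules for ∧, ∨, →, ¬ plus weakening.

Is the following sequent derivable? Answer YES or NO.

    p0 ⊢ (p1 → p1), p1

Derivation (root first):
[WL] p0 ⊢ (p1 → p1), p1
  [WR]  ⊢ (p1 → p1), p1
    [→R]  ⊢ (p1 → p1)
      [Ax] p1 ⊢ p1

Result: YES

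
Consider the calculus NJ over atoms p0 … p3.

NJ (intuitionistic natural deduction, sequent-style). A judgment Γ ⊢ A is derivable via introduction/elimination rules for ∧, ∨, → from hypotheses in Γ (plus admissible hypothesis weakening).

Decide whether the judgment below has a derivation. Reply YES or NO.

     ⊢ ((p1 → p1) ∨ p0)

Proof tree:
[∨I₁]  ⊢ ((p1 → p1) ∨ p0)
  [→I]  ⊢ (p1 → p1)
    [Ax] p1 ⊢ p1

Result: YES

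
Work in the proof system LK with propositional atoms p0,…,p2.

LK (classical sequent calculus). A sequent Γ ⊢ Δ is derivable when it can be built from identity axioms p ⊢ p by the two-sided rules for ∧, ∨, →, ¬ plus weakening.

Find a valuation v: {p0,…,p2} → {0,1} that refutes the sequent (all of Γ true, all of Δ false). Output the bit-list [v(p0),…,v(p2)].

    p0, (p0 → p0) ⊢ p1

Search for a countermodel by truth-table:
  v=000: Γ:[p0=F, (p0 → p0)=T] Δ:[p1=F] refutes=False
  v=001: Γ:[p0=F, (p0 → p0)=T] Δ:[p1=F] refutes=False
  v=010: Γ:[p0=F, (p0 → p0)=T] Δ:[p1=T] refutes=False
  v=011: Γ:[p0=F, (p0 → p0)=T] Δ:[p1=T] refutes=False
  v=100: Γ:[p0=T, (p0 → p0)=T] Δ:[p1=F] refutes=True  ← countermodel

Result: [1, 0, 0]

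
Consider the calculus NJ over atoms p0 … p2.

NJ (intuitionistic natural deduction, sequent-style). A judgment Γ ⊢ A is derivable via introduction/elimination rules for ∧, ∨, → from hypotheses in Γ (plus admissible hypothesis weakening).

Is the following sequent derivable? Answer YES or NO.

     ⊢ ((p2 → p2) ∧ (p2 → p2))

Proof tree:
[∧I]  ⊢ ((p2 → p2) ∧ (p2 → p2))
  [→I]  ⊢ (p2 → p2)
    [Ax] p2 ⊢ p2
  [→I]  ⊢ (p2 → p2)
    [Ax] p2 ⊢ p2

Result: YES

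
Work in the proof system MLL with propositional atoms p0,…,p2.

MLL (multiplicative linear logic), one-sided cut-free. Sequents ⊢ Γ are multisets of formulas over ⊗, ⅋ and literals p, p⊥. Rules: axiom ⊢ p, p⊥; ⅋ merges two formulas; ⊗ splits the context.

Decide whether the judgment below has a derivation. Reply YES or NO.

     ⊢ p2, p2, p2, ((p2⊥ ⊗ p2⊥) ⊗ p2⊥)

Proof tree:
[⊗]  ⊢ p2, p2, p2, ((p2⊥ ⊗ p2⊥) ⊗ p2⊥)
  [⊗]  ⊢ p2, p2, (p2⊥ ⊗ p2⊥)
    [Ax]  ⊢ p2, p2⊥
    [Ax]  ⊢ p2, p2⊥
  [Ax]  ⊢ p2, p2⊥

Result: YES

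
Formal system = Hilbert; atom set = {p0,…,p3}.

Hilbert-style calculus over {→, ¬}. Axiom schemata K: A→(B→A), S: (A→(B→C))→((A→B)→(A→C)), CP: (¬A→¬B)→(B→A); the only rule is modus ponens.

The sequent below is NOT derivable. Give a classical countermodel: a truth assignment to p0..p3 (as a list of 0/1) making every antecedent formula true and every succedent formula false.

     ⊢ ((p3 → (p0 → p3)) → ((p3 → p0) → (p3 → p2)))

Enumerate valuations to refute Γ ⊢ Δ:
  v=0000: Γ:[] Δ:[((p3 → (p0 → p3)) → ((p3 → p0) → (p3 → p2)))=T] refutes=False
  v=0001: Γ:[] Δ:[((p3 → (p0 → p3)) → ((p3 → p0) → (p3 → p2)))=T] refutes=False
  v=0010: Γ:[] Δ:[((p3 → (p0 → p3)) → ((p3 → p0) → (p3 → p2)))=T] refutes=False
  v=0011: Γ:[] Δ:[((p3 → (p0 → p3)) → ((p3 → p0) → (p3 → p2)))=T] refutes=False
  v=0100: Γ:[] Δ:[((p3 → (p0 → p3)) → ((p3 → p0) → (p3 → p2)))=T] refutes=False
  v=0101: Γ:[] Δ:[((p3 → (p0 → p3)) → ((p3 → p0) → (p3 → p2)))=T] refutes=False
  v=0110: Γ:[] Δ:[((p3 → (p0 → p3)) → ((p3 → p0) → (p3 → p2)))=T] refutes=False
  v=0111: Γ:[] Δ:[((p3 → (p0 → p3)) → ((p3 → p0) → (p3 → p2)))=T] refutes=False
  v=1000: Γ:[] Δ:[((p3 → (p0 → p3)) → ((p3 → p0) → (p3 → p2)))=T] refutes=False
  v=1001: Γ:[] Δ:[((p3 → (p0 → p3)) → ((p3 → p0) → (p3 → p2)))=F] refutes=True  ← countermodel

Result: [1, 0, 0, 1]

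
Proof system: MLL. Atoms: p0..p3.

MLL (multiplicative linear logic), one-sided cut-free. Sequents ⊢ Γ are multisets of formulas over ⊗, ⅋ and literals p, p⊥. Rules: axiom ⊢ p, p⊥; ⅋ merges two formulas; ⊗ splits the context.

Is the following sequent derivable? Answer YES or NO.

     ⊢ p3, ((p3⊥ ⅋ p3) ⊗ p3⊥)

Derivation (root first):
[⊗]  ⊢ p3, ((p3⊥ ⅋ p3) ⊗ p3⊥)
  [⅋]  ⊢ (p3⊥ ⅋ p3)
    [Ax]  ⊢ p3, p3⊥
  [Ax]  ⊢ p3, p3⊥

Result: YES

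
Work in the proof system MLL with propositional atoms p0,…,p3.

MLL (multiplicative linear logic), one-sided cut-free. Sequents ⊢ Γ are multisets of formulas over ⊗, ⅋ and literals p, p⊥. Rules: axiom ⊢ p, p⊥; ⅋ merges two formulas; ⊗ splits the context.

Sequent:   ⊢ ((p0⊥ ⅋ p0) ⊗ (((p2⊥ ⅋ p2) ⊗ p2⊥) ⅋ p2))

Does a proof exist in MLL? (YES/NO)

Derivation (root first):
[⊗]  ⊢ ((p0⊥ ⅋ p0) ⊗ (((p2⊥ ⅋ p2) ⊗ p2⊥) ⅋ p2))
  [⅋]  ⊢ (p0⊥ ⅋ p0)
    [Ax]  ⊢ p0, p0⊥
  [⅋]  ⊢ (((p2⊥ ⅋ p2) ⊗ p2⊥) ⅋ p2)
    [⊗]  ⊢ p2, ((p2⊥ ⅋ p2) ⊗ p2⊥)
      [⅋]  ⊢ (p2⊥ ⅋ p2)
        [Ax]  ⊢ p2, p2⊥
      [Ax]  ⊢ p2, p2⊥

Result: YES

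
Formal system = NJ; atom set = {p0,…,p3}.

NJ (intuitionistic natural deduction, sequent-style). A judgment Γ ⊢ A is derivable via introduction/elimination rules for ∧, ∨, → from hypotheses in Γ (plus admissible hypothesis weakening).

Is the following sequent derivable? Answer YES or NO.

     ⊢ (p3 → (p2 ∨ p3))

Derivation (root first):
[→I]  ⊢ (p3 → (p2 ∨ p3))
  [∨I₂] p3 ⊢ (p2 ∨ p3)
    [Ax] p3 ⊢ p3

Result: YES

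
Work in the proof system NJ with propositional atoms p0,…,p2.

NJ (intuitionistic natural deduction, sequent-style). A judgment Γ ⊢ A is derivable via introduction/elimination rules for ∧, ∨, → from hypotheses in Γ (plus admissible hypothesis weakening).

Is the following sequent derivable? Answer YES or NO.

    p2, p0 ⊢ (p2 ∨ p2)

Proof tree:
[∨I₂] p2, p0 ⊢ (p2 ∨ p2)
  [Wk] p2, p0 ⊢ p2
    [Ax] p2 ⊢ p2

Result: YES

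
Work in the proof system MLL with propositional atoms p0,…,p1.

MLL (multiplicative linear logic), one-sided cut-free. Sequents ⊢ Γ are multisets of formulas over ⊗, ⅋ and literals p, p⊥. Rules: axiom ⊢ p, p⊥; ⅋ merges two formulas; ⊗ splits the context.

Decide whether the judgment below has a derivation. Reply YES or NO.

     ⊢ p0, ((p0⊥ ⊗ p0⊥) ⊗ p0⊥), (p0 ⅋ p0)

Derivation (root first):
[⅋]  ⊢ p0, ((p0⊥ ⊗ p0⊥) ⊗ p0⊥), (p0 ⅋ p0)
  [⊗]  ⊢ p0, p0, p0, ((p0⊥ ⊗ p0⊥) ⊗ p0⊥)
    [⊗]  ⊢ p0, p0, (p0⊥ ⊗ p0⊥)
      [Ax]  ⊢ p0, p0⊥
      [Ax]  ⊢ p0, p0⊥
    [Ax]  ⊢ p0, p0⊥

Result: YES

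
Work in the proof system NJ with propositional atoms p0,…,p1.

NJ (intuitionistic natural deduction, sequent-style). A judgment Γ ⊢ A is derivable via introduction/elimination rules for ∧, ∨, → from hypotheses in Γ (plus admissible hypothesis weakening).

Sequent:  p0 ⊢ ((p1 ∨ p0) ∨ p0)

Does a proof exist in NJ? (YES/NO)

Derivation trace:
[∨I₁] p0 ⊢ ((p1 ∨ p0) ∨ p0)
  [∨I₂] p0 ⊢ (p1 ∨ p0)
    [Ax] p0 ⊢ p0

Result: YES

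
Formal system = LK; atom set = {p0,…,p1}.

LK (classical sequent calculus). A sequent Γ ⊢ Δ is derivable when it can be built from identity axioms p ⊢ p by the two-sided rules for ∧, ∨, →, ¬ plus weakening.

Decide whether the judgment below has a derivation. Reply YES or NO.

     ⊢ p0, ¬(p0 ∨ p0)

Derivation trace:
[¬R]  ⊢ p0, ¬(p0 ∨ p0)
  [∨L] (p0 ∨ p0) ⊢ p0
    [Ax] p0 ⊢ p0
    [Ax] p0 ⊢ p0

Result: YES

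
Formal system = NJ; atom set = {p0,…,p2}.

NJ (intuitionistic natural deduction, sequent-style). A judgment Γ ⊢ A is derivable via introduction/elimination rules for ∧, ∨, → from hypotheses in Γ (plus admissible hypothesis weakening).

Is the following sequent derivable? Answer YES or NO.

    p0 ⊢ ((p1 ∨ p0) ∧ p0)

Derivation (root first):
[∧I] p0 ⊢ ((p1 ∨ p0) ∧ p0)
  [∨I₂] p0 ⊢ (p1 ∨ p0)
    [Ax] p0 ⊢ p0
  [Ax] p0 ⊢ p0

Result: YES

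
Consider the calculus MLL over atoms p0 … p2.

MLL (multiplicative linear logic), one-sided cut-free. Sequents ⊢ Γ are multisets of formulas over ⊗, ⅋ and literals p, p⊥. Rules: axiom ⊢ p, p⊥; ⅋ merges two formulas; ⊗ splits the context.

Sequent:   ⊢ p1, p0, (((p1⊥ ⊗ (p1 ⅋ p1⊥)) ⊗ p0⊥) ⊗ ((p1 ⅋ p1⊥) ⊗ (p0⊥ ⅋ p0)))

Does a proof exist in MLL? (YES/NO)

Derivation trace:
[⊗]  ⊢ p1, p0, (((p1⊥ ⊗ (p1 ⅋ p1⊥)) ⊗ p0⊥) ⊗ ((p1 ⅋ p1⊥) ⊗ (p0⊥ ⅋ p0)))
  [⊗]  ⊢ p1, p0, ((p1⊥ ⊗ (p1 ⅋ p1⊥)) ⊗ p0⊥)
    [⊗]  ⊢ p1, (p1⊥ ⊗ (p1 ⅋ p1⊥))
      [Ax]  ⊢ p1, p1⊥
      [⅋]  ⊢ (p1 ⅋ p1⊥)
        [Ax]  ⊢ p1, p1⊥
    [Ax]  ⊢ p0, p0⊥
  [⊗]  ⊢ ((p1 ⅋ p1⊥) ⊗ (p0⊥ ⅋ p0))
    [⅋]  ⊢ (p1 ⅋ p1⊥)
      [Ax]  ⊢ p1, p1⊥
    [⅋]  ⊢ (p0⊥ ⅋ p0)
      [Ax]  ⊢ p0, p0⊥

Result: YES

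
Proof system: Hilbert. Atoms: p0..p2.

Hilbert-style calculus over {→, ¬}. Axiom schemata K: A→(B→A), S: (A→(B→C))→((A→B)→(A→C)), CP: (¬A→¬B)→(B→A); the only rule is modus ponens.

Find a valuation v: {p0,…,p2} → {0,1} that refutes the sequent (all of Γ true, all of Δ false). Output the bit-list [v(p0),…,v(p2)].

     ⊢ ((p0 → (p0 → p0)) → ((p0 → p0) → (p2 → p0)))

Truth-table refutation:
  v=000: Γ:[] Δ:[((p0 → (p0 → p0)) → ((p0 → p0) → (p2 → p0)))=T] refutes=False
  v=001: Γ:[] Δ:[((p0 → (p0 → p0)) → ((p0 → p0) → (p2 → p0)))=F] refutes=True  ← countermodel

Result: [0, 0, 1]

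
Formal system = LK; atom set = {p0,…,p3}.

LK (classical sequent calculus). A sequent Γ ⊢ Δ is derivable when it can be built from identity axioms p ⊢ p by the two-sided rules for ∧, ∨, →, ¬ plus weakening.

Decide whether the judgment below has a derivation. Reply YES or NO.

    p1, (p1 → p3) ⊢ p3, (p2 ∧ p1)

Derivation trace:
[→L] p1, (p1 → p3) ⊢ p3, (p2 ∧ p1)
  [Ax] p1 ⊢ p1
  [∧R] p1, p3 ⊢ p3, (p2 ∧ p1)
    [WR] p3 ⊢ p3, p2
      [Ax] p3 ⊢ p3
    [Ax] p1 ⊢ p1

Result: YES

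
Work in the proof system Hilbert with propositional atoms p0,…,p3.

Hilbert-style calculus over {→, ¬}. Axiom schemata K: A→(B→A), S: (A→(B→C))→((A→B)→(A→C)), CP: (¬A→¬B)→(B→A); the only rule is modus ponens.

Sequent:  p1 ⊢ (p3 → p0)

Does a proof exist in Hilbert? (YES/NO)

Search for a countermodel by truth-table:
  v=0000: Γ:[p1=F] Δ:[(p3 → p0)=T] refutes=False
  v=0001: Γ:[p1=F] Δ:[(p3 → p0)=F] refutes=False
  v=0010: Γ:[p1=F] Δ:[(p3 → p0)=T] refutes=False
  v=0011: Γ:[p1=F] Δ:[(p3 → p0)=F] refutes=False
  v=0100: Γ:[p1=T] Δ:[(p3 → p0)=T] refutes=False
  v=0101: Γ:[p1=T] Δ:[(p3 → p0)=F] refutes=True  ← countermodel

Result: NO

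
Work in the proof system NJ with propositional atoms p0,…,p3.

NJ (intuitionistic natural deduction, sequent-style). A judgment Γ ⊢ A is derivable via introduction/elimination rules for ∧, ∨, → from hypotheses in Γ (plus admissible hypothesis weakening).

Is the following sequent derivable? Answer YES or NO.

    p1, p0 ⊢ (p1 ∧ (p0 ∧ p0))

Derivation (root first):
[∧I] p1, p0 ⊢ (p1 ∧ (p0 ∧ p0))
  [Wk] p1, p1 ⊢ p1
    [Ax] p1 ⊢ p1
  [Wk] p0, p0 ⊢ (p0 ∧ p0)
    [∧I] p0 ⊢ (p0 ∧ p0)
      [Ax] p0 ⊢ p0
      [Ax] p0 ⊢ p0

Result: YES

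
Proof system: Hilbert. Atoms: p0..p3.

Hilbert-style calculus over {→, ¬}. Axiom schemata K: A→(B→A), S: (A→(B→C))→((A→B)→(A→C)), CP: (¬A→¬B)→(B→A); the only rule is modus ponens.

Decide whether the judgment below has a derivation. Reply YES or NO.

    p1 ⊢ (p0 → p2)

Search for a countermodel by truth-table:
  v=0000: Γ:[p1=F] Δ:[(p0 → p2)=T] refutes=False
  v=0001: Γ:[p1=F] Δ:[(p0 → p2)=T] refutes=False
  v=0010: Γ:[p1=F] Δ:[(p0 → p2)=T] refutes=False
  v=0011: Γ:[p1=F] Δ:[(p0 → p2)=T] refutes=False
  v=0100: Γ:[p1=T] Δ:[(p0 → p2)=T] refutes=False
  v=0101: Γ:[p1=T] Δ:[(p0 → p2)=T] refutes=False
  v=0110: Γ:[p1=T] Δ:[(p0 → p2)=T] refutes=False
  v=0111: Γ:[p1=T] Δ:[(p0 → p2)=T] refutes=False
  v=1000: Γ:[p1=F] Δ:[(p0 → p2)=F] refutes=False
  v=1001: Γ:[p1=F] Δ:[(p0 → p2)=F] refutes=False
  v=1010: Γ:[p1=F] Δ:[(p0 → p2)=T] refutes=False
  v=1011: Γ:[p1=F] Δ:[(p0 → p2)=T] refutes=False
  v=1100: Γ:[p1=T] Δ:[(p0 → p2)=F] refutes=True  ← countermodel

Result: NO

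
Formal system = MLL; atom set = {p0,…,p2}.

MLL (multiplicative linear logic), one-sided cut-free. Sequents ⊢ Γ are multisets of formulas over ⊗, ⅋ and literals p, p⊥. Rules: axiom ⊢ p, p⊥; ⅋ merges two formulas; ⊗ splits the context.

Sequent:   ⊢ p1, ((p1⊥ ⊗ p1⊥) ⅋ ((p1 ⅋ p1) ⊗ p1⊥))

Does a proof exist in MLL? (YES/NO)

Proof tree:
[⅋]  ⊢ p1, ((p1⊥ ⊗ p1⊥) ⅋ ((p1 ⅋ p1) ⊗ p1⊥))
  [⊗]  ⊢ (p1⊥ ⊗ p1⊥), p1, ((p1 ⅋ p1) ⊗ p1⊥)
    [⅋]  ⊢ (p1⊥ ⊗ p1⊥), (p1 ⅋ p1)
      [⊗]  ⊢ p1, p1, (p1⊥ ⊗ p1⊥)
        [Ax]  ⊢ p1, p1⊥
        [Ax]  ⊢ p1, p1⊥
    [Ax]  ⊢ p1, p1⊥

Result: YES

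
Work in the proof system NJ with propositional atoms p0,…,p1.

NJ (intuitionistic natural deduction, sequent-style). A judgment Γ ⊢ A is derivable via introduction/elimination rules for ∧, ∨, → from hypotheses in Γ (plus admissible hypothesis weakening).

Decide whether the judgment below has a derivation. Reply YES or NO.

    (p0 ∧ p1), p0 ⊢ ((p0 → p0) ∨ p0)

Derivation (root first):
[Wk] (p0 ∧ p1), p0 ⊢ ((p0 → p0) ∨ p0)
  [∨I₁] (p0 ∧ p1) ⊢ ((p0 → p0) ∨ p0)
    [→I] (p0 ∧ p1) ⊢ (p0 → p0)
      [Wk] p0, (p0 ∧ p1) ⊢ p0
        [Ax] p0 ⊢ p0

Result: YES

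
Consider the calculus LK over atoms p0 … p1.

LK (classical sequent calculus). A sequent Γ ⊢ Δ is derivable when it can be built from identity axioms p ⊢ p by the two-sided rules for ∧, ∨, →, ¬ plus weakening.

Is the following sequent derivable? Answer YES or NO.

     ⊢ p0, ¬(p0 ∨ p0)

Derivation trace:
[¬R]  ⊢ p0, ¬(p0 ∨ p0)
  [∨L] (p0 ∨ p0) ⊢ p0
    [Ax] p0 ⊢ p0
    [Ax] p0 ⊢ p0

Result: YES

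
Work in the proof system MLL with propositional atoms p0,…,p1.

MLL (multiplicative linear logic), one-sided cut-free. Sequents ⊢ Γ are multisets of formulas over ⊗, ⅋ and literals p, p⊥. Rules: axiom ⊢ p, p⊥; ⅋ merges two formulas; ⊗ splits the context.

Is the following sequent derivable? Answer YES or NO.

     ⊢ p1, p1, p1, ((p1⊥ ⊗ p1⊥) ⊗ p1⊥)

Proof tree:
[⊗]  ⊢ p1, p1, p1, ((p1⊥ ⊗ p1⊥) ⊗ p1⊥)
  [⊗]  ⊢ p1, p1, (p1⊥ ⊗ p1⊥)
    [Ax]  ⊢ p1, p1⊥
    [Ax]  ⊢ p1, p1⊥
  [Ax]  ⊢ p1, p1⊥

Result: YES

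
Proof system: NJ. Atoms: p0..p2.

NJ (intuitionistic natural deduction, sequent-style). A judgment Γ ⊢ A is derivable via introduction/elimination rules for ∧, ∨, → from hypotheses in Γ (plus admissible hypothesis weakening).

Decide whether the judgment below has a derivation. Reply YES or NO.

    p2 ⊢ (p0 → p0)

Derivation trace:
[→I] p2 ⊢ (p0 → p0)
  [Wk] p0, p2 ⊢ p0
    [Ax] p0 ⊢ p0

Result: YES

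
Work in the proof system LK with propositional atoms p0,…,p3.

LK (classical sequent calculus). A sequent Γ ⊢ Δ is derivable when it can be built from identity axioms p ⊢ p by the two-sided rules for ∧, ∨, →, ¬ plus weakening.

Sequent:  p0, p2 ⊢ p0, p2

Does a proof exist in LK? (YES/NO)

Proof tree:
[WL] p0, p2 ⊢ p0, p2
  [WR] p0 ⊢ p0, p2
    [Ax] p0 ⊢ p0

Result: YES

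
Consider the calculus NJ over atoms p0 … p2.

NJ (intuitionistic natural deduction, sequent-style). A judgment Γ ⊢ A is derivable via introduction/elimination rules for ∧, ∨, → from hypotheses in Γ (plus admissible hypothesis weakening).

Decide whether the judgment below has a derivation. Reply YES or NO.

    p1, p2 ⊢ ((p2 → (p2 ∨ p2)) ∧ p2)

Derivation (root first):
[∧I] p1, p2 ⊢ ((p2 → (p2 ∨ p2)) ∧ p2)
  [→I]  ⊢ (p2 → (p2 ∨ p2))
    [∨I₁] p2 ⊢ (p2 ∨ p2)
      [Ax] p2 ⊢ p2
  [Wk] p2, p1 ⊢ p2
    [Ax] p2 ⊢ p2

Result: YES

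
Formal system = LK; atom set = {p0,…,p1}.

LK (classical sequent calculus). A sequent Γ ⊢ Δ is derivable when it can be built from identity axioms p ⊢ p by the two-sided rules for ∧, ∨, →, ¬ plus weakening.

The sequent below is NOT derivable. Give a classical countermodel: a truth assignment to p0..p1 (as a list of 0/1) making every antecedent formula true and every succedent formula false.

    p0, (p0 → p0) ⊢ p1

Enumerate valuations to refute Γ ⊢ Δ:
  v=00: Γ:[p0=F, (p0 → p0)=T] Δ:[p1=F] refutes=False
  v=01: Γ:[p0=F, (p0 → p0)=T] Δ:[p1=T] refutes=False
  v=10: Γ:[p0=T, (p0 → p0)=T] Δ:[p1=F] refutes=True  ← countermodel

Result: [1, 0]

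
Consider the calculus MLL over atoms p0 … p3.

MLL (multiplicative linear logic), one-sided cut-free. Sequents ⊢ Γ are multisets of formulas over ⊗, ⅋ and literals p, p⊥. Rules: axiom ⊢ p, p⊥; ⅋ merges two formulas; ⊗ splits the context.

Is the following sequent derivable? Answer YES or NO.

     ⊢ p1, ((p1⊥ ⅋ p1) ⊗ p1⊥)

Derivation trace:
[⊗]  ⊢ p1, ((p1⊥ ⅋ p1) ⊗ p1⊥)
  [⅋]  ⊢ (p1⊥ ⅋ p1)
    [Ax]  ⊢ p1, p1⊥
  [Ax]  ⊢ p1, p1⊥

Result: YES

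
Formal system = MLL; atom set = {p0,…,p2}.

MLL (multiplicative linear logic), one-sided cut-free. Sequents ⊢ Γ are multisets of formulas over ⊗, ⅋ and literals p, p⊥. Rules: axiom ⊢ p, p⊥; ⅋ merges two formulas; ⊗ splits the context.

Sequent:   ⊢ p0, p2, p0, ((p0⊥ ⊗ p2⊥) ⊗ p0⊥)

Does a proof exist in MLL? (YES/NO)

Proof tree:
[⊗]  ⊢ p0, p2, p0, ((p0⊥ ⊗ p2⊥) ⊗ p0⊥)
  [⊗]  ⊢ p0, p2, (p0⊥ ⊗ p2⊥)
    [Ax]  ⊢ p0, p0⊥
    [Ax]  ⊢ p2, p2⊥
  [Ax]  ⊢ p0, p0⊥

Result: YES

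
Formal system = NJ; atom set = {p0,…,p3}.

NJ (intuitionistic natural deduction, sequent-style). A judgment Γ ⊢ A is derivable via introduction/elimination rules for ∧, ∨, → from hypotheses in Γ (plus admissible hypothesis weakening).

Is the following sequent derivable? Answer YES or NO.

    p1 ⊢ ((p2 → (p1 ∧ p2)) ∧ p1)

Derivation (root first):
[∧I] p1 ⊢ ((p2 → (p1 ∧ p2)) ∧ p1)
  [→I] p1 ⊢ (p2 → (p1 ∧ p2))
    [∧I] p1, p2 ⊢ (p1 ∧ p2)
      [Ax] p1 ⊢ p1
      [Ax] p2 ⊢ p2
  [Ax] p1 ⊢ p1

Result: YES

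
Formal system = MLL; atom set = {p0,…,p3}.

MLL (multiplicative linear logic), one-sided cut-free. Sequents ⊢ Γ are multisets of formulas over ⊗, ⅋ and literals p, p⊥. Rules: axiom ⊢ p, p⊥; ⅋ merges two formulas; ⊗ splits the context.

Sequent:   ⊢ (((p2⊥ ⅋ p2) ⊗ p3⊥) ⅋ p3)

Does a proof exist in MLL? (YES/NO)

Proof tree:
[⅋]  ⊢ (((p2⊥ ⅋ p2) ⊗ p3⊥) ⅋ p3)
  [⊗]  ⊢ p3, ((p2⊥ ⅋ p2) ⊗ p3⊥)
    [⅋]  ⊢ (p2⊥ ⅋ p2)
      [Ax]  ⊢ p2, p2⊥
    [Ax]  ⊢ p3, p3⊥

Result: YES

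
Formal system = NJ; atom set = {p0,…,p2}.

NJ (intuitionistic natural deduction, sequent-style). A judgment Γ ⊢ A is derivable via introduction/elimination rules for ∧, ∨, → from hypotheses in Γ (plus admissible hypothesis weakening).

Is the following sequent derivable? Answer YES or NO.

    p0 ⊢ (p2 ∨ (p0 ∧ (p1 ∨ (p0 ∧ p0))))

Derivation (root first):
[∨I₂] p0 ⊢ (p2 ∨ (p0 ∧ (p1 ∨ (p0 ∧ p0))))
  [∧I] p0 ⊢ (p0 ∧ (p1 ∨ (p0 ∧ p0)))
    [Ax] p0 ⊢ p0
    [∨I₂] p0 ⊢ (p1 ∨ (p0 ∧ p0))
      [∧I] p0 ⊢ (p0 ∧ p0)
        [Ax] p0 ⊢ p0
        [Ax] p0 ⊢ p0

Result: YES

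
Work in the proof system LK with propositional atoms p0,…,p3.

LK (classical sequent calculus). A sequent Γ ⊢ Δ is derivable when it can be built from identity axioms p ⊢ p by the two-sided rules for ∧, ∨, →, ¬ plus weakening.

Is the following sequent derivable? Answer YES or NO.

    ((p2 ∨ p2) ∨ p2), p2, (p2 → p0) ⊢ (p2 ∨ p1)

Derivation (root first):
[∨R] ((p2 ∨ p2) ∨ p2), p2, (p2 → p0) ⊢ (p2 ∨ p1)
  [→L] ((p2 ∨ p2) ∨ p2), p2, (p2 → p0) ⊢ p1, p2
    [∨L] ((p2 ∨ p2) ∨ p2) ⊢ p1, p2
      [∨L] (p2 ∨ p2) ⊢ p2
        [Ax] p2 ⊢ p2
        [Ax] p2 ⊢ p2
      [WR] p2 ⊢ p2, p1
        [Ax] p2 ⊢ p2
    [WL] p2, p0 ⊢ p2
      [Ax] p2 ⊢ p2

Result: YES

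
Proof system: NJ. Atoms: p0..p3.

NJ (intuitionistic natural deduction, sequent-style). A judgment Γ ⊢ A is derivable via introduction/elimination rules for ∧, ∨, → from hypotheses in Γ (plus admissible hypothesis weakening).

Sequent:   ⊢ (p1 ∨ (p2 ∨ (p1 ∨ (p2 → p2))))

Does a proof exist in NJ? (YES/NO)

Derivation trace:
[∨I₂]  ⊢ (p1 ∨ (p2 ∨ (p1 ∨ (p2 → p2))))
  [∨I₂]  ⊢ (p2 ∨ (p1 ∨ (p2 → p2)))
    [∨I₂]  ⊢ (p1 ∨ (p2 → p2))
      [→I]  ⊢ (p2 → p2)
        [Ax] p2 ⊢ p2

Result: YES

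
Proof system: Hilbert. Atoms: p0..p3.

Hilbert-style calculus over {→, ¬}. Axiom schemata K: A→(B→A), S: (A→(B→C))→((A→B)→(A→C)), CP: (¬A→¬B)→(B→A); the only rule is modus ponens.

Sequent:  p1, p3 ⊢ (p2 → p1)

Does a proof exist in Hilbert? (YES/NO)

Derivation (root first):
[MP] p1, p3 ⊢ (p2 → p1)
  [K]  ⊢ (p1 → (p2 → p1))
  [MP] p1, p3 ⊢ p1
    [MP] p1 ⊢ (p3 → p1)
      [K]  ⊢ (p1 → (p3 → p1))
      [Hyp] p1 ⊢ p1
    [Hyp] p3 ⊢ p3

Result: YES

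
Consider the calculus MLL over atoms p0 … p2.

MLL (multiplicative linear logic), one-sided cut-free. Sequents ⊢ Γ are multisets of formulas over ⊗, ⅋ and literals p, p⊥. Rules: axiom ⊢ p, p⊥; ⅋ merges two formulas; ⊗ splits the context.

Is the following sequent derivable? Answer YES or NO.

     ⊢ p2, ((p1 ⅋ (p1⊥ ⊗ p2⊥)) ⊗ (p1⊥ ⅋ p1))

Derivation trace:
[⊗]  ⊢ p2, ((p1 ⅋ (p1⊥ ⊗ p2⊥)) ⊗ (p1⊥ ⅋ p1))
  [⅋]  ⊢ p2, (p1 ⅋ (p1⊥ ⊗ p2⊥))
    [⊗]  ⊢ p1, p2, (p1⊥ ⊗ p2⊥)
      [Ax]  ⊢ p1, p1⊥
      [Ax]  ⊢ p2, p2⊥
  [⅋]  ⊢ (p1⊥ ⅋ p1)
    [Ax]  ⊢ p1, p1⊥

Result: YES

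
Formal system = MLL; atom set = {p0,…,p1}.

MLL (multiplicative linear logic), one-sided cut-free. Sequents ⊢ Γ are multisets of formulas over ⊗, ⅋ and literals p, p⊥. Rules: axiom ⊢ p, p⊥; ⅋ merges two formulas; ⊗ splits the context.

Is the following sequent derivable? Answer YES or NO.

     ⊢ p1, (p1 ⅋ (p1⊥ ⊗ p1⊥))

Derivation trace:
[⅋]  ⊢ p1, (p1 ⅋ (p1⊥ ⊗ p1⊥))
  [⊗]  ⊢ p1, p1, (p1⊥ ⊗ p1⊥)
    [Ax]  ⊢ p1, p1⊥
    [Ax]  ⊢ p1, p1⊥

Result: YES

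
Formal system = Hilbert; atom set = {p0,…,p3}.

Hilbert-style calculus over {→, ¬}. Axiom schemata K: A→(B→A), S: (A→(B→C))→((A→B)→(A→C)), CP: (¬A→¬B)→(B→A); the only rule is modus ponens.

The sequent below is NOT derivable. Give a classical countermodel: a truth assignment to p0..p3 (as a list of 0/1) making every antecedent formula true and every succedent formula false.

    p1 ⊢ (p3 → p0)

Enumerate valuations to refute Γ ⊢ Δ:
  v=0000: Γ:[p1=F] Δ:[(p3 → p0)=T] refutes=False
  v=0001: Γ:[p1=F] Δ:[(p3 → p0)=F] refutes=False
  v=0010: Γ:[p1=F] Δ:[(p3 → p0)=T] refutes=False
  v=0011: Γ:[p1=F] Δ:[(p3 → p0)=F] refutes=False
  v=0100: Γ:[p1=T] Δ:[(p3 → p0)=T] refutes=False
  v=0101: Γ:[p1=T] Δ:[(p3 → p0)=F] refutes=True  ← countermodel

Result: [0, 1, 0, 1]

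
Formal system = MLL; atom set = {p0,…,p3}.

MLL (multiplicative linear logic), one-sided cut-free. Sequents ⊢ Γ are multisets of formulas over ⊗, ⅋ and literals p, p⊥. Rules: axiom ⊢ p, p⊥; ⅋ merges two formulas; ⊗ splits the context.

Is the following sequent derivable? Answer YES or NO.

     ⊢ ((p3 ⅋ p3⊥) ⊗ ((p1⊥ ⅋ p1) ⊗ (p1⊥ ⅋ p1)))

Derivation trace:
[⊗]  ⊢ ((p3 ⅋ p3⊥) ⊗ ((p1⊥ ⅋ p1) ⊗ (p1⊥ ⅋ p1)))
  [⅋]  ⊢ (p3 ⅋ p3⊥)
    [Ax]  ⊢ p3, p3⊥
  [⊗]  ⊢ ((p1⊥ ⅋ p1) ⊗ (p1⊥ ⅋ p1))
    [⅋]  ⊢ (p1⊥ ⅋ p1)
      [Ax]  ⊢ p1, p1⊥
    [⅋]  ⊢ (p1⊥ ⅋ p1)
      [Ax]  ⊢ p1, p1⊥

Result: YES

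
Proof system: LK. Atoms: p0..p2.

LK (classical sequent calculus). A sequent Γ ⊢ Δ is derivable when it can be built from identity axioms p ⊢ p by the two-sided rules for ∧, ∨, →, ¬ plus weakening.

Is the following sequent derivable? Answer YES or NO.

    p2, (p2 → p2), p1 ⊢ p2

Derivation trace:
[WL] p2, (p2 → p2), p1 ⊢ p2
  [→L] p2, (p2 → p2) ⊢ p2
    [Ax] p2 ⊢ p2
    [Ax] p2 ⊢ p2

Result: YES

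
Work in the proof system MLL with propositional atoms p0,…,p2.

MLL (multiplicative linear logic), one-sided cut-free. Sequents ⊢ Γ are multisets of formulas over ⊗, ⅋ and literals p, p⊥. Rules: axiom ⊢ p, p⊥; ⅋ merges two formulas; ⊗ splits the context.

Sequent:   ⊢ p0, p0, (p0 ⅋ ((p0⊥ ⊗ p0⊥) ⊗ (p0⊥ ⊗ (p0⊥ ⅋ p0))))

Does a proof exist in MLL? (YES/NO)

Proof tree:
[⅋]  ⊢ p0, p0, (p0 ⅋ ((p0⊥ ⊗ p0⊥) ⊗ (p0⊥ ⊗ (p0⊥ ⅋ p0))))
  [⊗]  ⊢ p0, p0, p0, ((p0⊥ ⊗ p0⊥) ⊗ (p0⊥ ⊗ (p0⊥ ⅋ p0)))
    [⊗]  ⊢ p0, p0, (p0⊥ ⊗ p0⊥)
      [Ax]  ⊢ p0, p0⊥
      [Ax]  ⊢ p0, p0⊥
    [⊗]  ⊢ p0, (p0⊥ ⊗ (p0⊥ ⅋ p0))
      [Ax]  ⊢ p0, p0⊥
      [⅋]  ⊢ (p0⊥ ⅋ p0)
        [Ax]  ⊢ p0, p0⊥

Result: YES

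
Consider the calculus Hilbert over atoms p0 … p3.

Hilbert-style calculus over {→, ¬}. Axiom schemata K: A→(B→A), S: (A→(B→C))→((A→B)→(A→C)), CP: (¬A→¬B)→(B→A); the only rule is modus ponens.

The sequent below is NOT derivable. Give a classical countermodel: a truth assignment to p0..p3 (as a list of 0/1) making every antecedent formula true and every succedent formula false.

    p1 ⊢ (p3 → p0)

Truth-table refutation:
  v=0000: Γ:[p1=F] Δ:[(p3 → p0)=T] refutes=False
  v=0001: Γ:[p1=F] Δ:[(p3 → p0)=F] refutes=False
  v=0010: Γ:[p1=F] Δ:[(p3 → p0)=T] refutes=False
  v=0011: Γ:[p1=F] Δ:[(p3 → p0)=F] refutes=False
  v=0100: Γ:[p1=T] Δ:[(p3 → p0)=T] refutes=False
  v=0101: Γ:[p1=T] Δ:[(p3 → p0)=F] refutes=True  ← countermodel

Result: [0, 1, 0, 1]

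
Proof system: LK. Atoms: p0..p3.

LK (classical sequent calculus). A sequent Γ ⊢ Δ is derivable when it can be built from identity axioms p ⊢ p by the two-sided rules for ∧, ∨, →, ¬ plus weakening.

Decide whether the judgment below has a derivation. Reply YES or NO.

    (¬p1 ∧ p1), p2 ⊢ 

Derivation (root first):
[WL] (¬p1 ∧ p1), p2 ⊢ 
  [∧L] (¬p1 ∧ p1) ⊢ 
    [¬L] p1, ¬p1 ⊢ 
      [Ax] p1 ⊢ p1

Result: YES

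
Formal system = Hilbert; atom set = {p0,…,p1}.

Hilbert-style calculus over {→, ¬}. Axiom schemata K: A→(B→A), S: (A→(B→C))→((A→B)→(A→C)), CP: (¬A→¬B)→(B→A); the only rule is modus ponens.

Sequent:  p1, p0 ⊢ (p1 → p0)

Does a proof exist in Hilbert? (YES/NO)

Proof tree:
[MP] p1, p0 ⊢ (p1 → p0)
  [K]  ⊢ (p0 → (p1 → p0))
  [MP] p1, p0 ⊢ p0
    [MP] p0 ⊢ (p1 → p0)
      [K]  ⊢ (p0 → (p1 → p0))
      [Hyp] p0 ⊢ p0
    [Hyp] p1 ⊢ p1

Result: YES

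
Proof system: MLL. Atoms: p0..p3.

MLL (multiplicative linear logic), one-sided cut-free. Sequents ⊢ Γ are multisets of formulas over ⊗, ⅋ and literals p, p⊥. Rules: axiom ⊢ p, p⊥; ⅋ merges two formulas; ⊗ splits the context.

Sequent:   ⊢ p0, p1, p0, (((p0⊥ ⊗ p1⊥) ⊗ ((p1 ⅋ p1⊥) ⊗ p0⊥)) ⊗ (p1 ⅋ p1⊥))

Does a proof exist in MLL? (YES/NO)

Derivation trace:
[⊗]  ⊢ p0, p1, p0, (((p0⊥ ⊗ p1⊥) ⊗ ((p1 ⅋ p1⊥) ⊗ p0⊥)) ⊗ (p1 ⅋ p1⊥))
  [⊗]  ⊢ p0, p1, p0, ((p0⊥ ⊗ p1⊥) ⊗ ((p1 ⅋ p1⊥) ⊗ p0⊥))
    [⊗]  ⊢ p0, p1, (p0⊥ ⊗ p1⊥)
      [Ax]  ⊢ p0, p0⊥
      [Ax]  ⊢ p1, p1⊥
    [⊗]  ⊢ p0, ((p1 ⅋ p1⊥) ⊗ p0⊥)
      [⅋]  ⊢ (p1 ⅋ p1⊥)
        [Ax]  ⊢ p1, p1⊥
      [Ax]  ⊢ p0, p0⊥
  [⅋]  ⊢ (p1 ⅋ p1⊥)
    [Ax]  ⊢ p1, p1⊥

Result: YES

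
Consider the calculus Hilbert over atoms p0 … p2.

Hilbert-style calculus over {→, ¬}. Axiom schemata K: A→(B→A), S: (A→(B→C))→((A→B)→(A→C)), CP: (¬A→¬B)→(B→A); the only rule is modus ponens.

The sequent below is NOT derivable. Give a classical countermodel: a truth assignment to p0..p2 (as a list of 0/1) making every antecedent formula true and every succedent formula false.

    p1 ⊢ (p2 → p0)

Enumerate valuations to refute Γ ⊢ Δ:
  v=000: Γ:[p1=F] Δ:[(p2 → p0)=T] refutes=False
  v=001: Γ:[p1=F] Δ:[(p2 → p0)=F] refutes=False
  v=010: Γ:[p1=T] Δ:[(p2 → p0)=T] refutes=False
  v=011: Γ:[p1=T] Δ:[(p2 → p0)=F] refutes=True  ← countermodel

Result: [0, 1, 1]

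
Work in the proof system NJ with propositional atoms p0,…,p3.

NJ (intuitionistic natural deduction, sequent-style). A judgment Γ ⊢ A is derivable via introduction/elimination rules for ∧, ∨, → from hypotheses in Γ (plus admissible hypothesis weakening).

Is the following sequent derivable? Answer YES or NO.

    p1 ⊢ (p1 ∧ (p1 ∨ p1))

Derivation trace:
[∧I] p1 ⊢ (p1 ∧ (p1 ∨ p1))
  [Ax] p1 ⊢ p1
  [∨I₁] p1 ⊢ (p1 ∨ p1)
    [Ax] p1 ⊢ p1

Result: YES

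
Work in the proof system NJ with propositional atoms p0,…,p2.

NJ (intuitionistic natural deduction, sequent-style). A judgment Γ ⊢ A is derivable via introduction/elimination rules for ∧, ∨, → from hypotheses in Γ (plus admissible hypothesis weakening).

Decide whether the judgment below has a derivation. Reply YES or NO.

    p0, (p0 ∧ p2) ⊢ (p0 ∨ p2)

Derivation trace:
[Wk] p0, (p0 ∧ p2) ⊢ (p0 ∨ p2)
  [∨I₁] p0 ⊢ (p0 ∨ p2)
    [Ax] p0 ⊢ p0

Result: YES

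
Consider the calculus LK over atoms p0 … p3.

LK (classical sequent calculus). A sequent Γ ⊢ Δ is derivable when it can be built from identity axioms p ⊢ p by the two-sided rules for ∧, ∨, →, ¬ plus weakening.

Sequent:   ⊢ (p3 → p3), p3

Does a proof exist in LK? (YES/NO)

Proof tree:
[WR]  ⊢ (p3 → p3), p3
  [→R]  ⊢ (p3 → p3)
    [Ax] p3 ⊢ p3

Result: YES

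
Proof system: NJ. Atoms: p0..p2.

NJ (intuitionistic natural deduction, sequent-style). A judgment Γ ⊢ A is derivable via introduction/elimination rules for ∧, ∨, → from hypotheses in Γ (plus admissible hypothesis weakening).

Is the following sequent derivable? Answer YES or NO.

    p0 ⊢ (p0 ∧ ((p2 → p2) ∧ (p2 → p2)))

Derivation (root first):
[∧I] p0 ⊢ (p0 ∧ ((p2 → p2) ∧ (p2 → p2)))
  [Ax] p0 ⊢ p0
  [∧I]  ⊢ ((p2 → p2) ∧ (p2 → p2))
    [→I]  ⊢ (p2 → p2)
      [Ax] p2 ⊢ p2
    [→I]  ⊢ (p2 → p2)
      [Ax] p2 ⊢ p2

Result: YES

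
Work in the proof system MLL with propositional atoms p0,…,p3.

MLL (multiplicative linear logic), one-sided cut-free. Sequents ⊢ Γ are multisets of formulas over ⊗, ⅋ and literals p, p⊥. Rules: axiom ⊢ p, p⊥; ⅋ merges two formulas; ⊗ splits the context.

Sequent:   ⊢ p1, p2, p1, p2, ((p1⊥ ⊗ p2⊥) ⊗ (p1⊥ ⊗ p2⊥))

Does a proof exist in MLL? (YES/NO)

Proof tree:
[⊗]  ⊢ p1, p2, p1, p2, ((p1⊥ ⊗ p2⊥) ⊗ (p1⊥ ⊗ p2⊥))
  [⊗]  ⊢ p1, p2, (p1⊥ ⊗ p2⊥)
    [Ax]  ⊢ p1, p1⊥
    [Ax]  ⊢ p2, p2⊥
  [⊗]  ⊢ p1, p2, (p1⊥ ⊗ p2⊥)
    [Ax]  ⊢ p1, p1⊥
    [Ax]  ⊢ p2, p2⊥

Result: YES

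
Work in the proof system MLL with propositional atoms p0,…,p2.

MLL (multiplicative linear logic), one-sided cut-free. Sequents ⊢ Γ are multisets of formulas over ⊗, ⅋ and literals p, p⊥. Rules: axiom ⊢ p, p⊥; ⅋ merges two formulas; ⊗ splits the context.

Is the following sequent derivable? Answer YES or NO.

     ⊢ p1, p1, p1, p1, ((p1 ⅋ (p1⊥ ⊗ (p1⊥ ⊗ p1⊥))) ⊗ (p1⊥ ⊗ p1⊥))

Derivation (root first):
[⊗]  ⊢ p1, p1, p1, p1, ((p1 ⅋ (p1⊥ ⊗ (p1⊥ ⊗ p1⊥))) ⊗ (p1⊥ ⊗ p1⊥))
  [⅋]  ⊢ p1, p1, (p1 ⅋ (p1⊥ ⊗ (p1⊥ ⊗ p1⊥)))
    [⊗]  ⊢ p1, p1, p1, (p1⊥ ⊗ (p1⊥ ⊗ p1⊥))
      [Ax]  ⊢ p1, p1⊥
      [⊗]  ⊢ p1, p1, (p1⊥ ⊗ p1⊥)
        [Ax]  ⊢ p1, p1⊥
        [Ax]  ⊢ p1, p1⊥
  [⊗]  ⊢ p1, p1, (p1⊥ ⊗ p1⊥)
    [Ax]  ⊢ p1, p1⊥
    [Ax]  ⊢ p1, p1⊥

Result: YES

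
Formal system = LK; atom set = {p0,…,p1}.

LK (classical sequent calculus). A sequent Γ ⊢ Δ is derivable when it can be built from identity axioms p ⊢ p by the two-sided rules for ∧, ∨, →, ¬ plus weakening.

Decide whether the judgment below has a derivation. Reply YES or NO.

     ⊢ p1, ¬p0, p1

Truth-table refutation:
  v=00: Γ:[] Δ:[p1=F, ¬p0=T, p1=F] refutes=False
  v=01: Γ:[] Δ:[p1=T, ¬p0=T, p1=T] refutes=False
  v=10: Γ:[] Δ:[p1=F, ¬p0=F, p1=F] refutes=True  ← countermodel

Result: NO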